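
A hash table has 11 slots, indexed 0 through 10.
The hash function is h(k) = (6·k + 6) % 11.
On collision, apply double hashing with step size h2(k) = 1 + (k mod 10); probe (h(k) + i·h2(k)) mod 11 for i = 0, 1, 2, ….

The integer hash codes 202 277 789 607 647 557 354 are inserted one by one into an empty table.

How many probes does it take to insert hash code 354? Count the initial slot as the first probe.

Insert 202: h=8, slot 8 empty → index 8.
Insert 277: h=7, slot 7 empty → index 7.
Insert 789: h=10, slot 10 empty → index 10.
Insert 607: h=7, h2=8, slot 7 occupied → index 4.
Insert 647: h=5, slot 5 empty → index 5.
Insert 557: h=4, h2=8, slot 4 occupied → index 1.
Insert 354: h=7, h2=5, slots 7,1 occupied → index 6.
Table: [—, 557, —, —, 607, 647, 354, 277, 202, —, 789]

3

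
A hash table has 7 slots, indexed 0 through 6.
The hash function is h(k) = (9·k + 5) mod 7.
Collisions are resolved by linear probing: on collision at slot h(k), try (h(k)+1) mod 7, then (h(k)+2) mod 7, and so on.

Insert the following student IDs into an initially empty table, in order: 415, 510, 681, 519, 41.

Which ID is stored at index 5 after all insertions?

415: h=2 => slot 2
510: h=3 => slot 3
681: h=2, probe 2,3,4 => slot 4
519: h=0 => slot 0
41: h=3, probe 3,4,5 => slot 5
Table: [519, ∅, 415, 510, 681, 41, ∅]

41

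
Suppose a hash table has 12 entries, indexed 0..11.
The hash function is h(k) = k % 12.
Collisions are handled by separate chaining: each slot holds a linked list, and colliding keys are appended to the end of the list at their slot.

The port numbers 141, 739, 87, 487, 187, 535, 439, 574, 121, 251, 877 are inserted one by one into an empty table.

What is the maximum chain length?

5

141 -> bucket 9
739 -> bucket 7
87 -> bucket 3
487 -> bucket 7 (collision)
187 -> bucket 7 (collision)
535 -> bucket 7 (collision)
439 -> bucket 7 (collision)
574 -> bucket 10
121 -> bucket 1
251 -> bucket 11
877 -> bucket 1 (collision)
Final buckets:
0: -
1: 121 -> 877
2: -
3: 87
4: -
5: -
6: -
7: 739 -> 487 -> 187 -> 535 -> 439
8: -
9: 141
10: 574
11: 251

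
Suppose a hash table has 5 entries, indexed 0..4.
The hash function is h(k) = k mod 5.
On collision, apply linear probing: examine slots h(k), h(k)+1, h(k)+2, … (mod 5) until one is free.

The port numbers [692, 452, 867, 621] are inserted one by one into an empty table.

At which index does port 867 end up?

4

692 hashes to 2; slot 2 is free → place at 2.
452 hashes to 2; 2 taken → place at 3.
867 hashes to 2; 2,3 taken → place at 4.
621 hashes to 1; slot 1 is free → place at 1.
Table: [., 621, 692, 452, 867]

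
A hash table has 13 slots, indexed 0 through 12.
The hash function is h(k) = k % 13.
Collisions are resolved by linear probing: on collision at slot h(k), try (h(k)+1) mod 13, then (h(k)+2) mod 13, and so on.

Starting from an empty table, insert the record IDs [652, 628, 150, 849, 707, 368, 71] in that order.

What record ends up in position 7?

Insert 652: h=2, slot 2 empty => index 2.
Insert 628: h=4, slot 4 empty => index 4.
Insert 150: h=7, slot 7 empty => index 7.
Insert 849: h=4, slot 4 occupied => index 5.
Insert 707: h=5, slot 5 occupied => index 6.
Insert 368: h=4, slots 4,5,6,7 occupied => index 8.
Insert 71: h=6, slots 6,7,8 occupied => index 9.
Table: [—, —, 652, —, 628, 849, 707, 150, 368, 71, —, —, —]

150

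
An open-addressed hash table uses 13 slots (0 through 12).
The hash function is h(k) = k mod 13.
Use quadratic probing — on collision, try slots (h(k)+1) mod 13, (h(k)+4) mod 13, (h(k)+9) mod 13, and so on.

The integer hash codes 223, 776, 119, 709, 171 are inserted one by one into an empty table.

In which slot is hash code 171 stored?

223: h=2 -> slot 2
776: h=9 -> slot 9
119: h=2, probe 2,3 -> slot 3
709: h=7 -> slot 7
171: h=2, probe 2,3,6 -> slot 6
Table: [∅, ∅, 223, 119, ∅, ∅, 171, 709, ∅, 776, ∅, ∅, ∅]

6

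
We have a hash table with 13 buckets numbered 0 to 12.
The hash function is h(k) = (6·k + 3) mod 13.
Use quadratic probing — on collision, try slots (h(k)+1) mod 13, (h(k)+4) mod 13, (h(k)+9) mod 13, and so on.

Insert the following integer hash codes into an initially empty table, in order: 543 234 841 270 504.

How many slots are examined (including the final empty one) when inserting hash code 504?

3

543 hashes to 11; slot 11 is free -> place at 11.
234 hashes to 3; slot 3 is free -> place at 3.
841 hashes to 5; slot 5 is free -> place at 5.
270 hashes to 11; 11 taken -> place at 12.
504 hashes to 11; 11,12 taken -> place at 2.
Table: [_, _, 504, 234, _, 841, _, _, _, _, _, 543, 270]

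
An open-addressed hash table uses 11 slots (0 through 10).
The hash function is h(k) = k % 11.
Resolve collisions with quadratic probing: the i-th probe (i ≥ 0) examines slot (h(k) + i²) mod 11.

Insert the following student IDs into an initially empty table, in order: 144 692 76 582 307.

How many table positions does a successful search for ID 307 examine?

4

144: h=1 → slot 1
692: h=10 → slot 10
76: h=10, probe 10,0 → slot 0
582: h=10, probe 10,0,3 → slot 3
307: h=10, probe 10,0,3,8 → slot 8
Table: [76, 144, —, 582, —, —, —, —, 307, —, 692]
Lookup 307: h=10, probe 10,0,3,8 → found at 8.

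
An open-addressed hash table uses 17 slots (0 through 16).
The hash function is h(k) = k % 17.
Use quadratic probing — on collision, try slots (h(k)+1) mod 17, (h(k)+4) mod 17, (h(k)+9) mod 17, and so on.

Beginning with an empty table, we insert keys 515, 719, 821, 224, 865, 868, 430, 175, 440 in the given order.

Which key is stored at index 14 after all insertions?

Insert 515: h=5, slot 5 empty → index 5.
Insert 719: h=5, slot 5 occupied → index 6.
Insert 821: h=5, slots 5,6 occupied → index 9.
Insert 224: h=3, slot 3 empty → index 3.
Insert 865: h=15, slot 15 empty → index 15.
Insert 868: h=1, slot 1 empty → index 1.
Insert 430: h=5, slots 5,6,9 occupied → index 14.
Insert 175: h=5, slots 5,6,9,14 occupied → index 4.
Insert 440: h=15, slot 15 occupied → index 16.
Table: [—, 868, —, 224, 175, 515, 719, —, —, 821, —, —, —, —, 430, 865, 440]

430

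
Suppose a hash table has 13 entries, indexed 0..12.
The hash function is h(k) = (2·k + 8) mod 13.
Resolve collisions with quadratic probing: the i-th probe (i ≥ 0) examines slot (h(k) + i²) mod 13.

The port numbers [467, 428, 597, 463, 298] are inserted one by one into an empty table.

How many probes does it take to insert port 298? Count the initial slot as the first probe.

Insert 467: h=6, slot 6 empty → index 6.
Insert 428: h=6, slot 6 occupied → index 7.
Insert 597: h=6, slots 6,7 occupied → index 10.
Insert 463: h=11, slot 11 empty → index 11.
Insert 298: h=6, slots 6,7,10 occupied → index 2.
Table: [-, -, 298, -, -, -, 467, 428, -, -, 597, 463, -]

4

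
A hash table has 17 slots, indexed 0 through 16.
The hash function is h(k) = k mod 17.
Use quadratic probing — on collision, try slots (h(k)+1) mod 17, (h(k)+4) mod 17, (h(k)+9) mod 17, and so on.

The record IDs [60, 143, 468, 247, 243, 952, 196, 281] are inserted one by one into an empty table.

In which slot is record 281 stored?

60 hashes to 9; slot 9 is free -> place at 9.
143 hashes to 7; slot 7 is free -> place at 7.
468 hashes to 9; 9 taken -> place at 10.
247 hashes to 9; 9,10 taken -> place at 13.
243 hashes to 5; slot 5 is free -> place at 5.
952 hashes to 0; slot 0 is free -> place at 0.
196 hashes to 9; 9,10,13 taken -> place at 1.
281 hashes to 9; 9,10,13,1 taken -> place at 8.
Table: [952, 196, —, —, —, 243, —, 143, 281, 60, 468, —, —, 247, —, —, —]

8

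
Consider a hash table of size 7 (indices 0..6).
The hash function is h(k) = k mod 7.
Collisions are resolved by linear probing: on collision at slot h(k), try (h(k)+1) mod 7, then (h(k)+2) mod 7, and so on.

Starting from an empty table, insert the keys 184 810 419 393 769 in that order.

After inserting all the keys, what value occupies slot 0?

769

Insert 184: h=2, slot 2 empty → index 2.
Insert 810: h=5, slot 5 empty → index 5.
Insert 419: h=6, slot 6 empty → index 6.
Insert 393: h=1, slot 1 empty → index 1.
Insert 769: h=6, slot 6 occupied → index 0.
Table: [769, 393, 184, ., ., 810, 419]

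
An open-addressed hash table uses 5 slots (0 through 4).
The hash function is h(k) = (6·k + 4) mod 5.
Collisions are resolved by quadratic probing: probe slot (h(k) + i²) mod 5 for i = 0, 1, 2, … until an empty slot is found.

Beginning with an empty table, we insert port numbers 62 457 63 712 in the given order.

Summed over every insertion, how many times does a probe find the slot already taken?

4

62: h=1 → slot 1
457: h=1, probe 1,2 → slot 2
63: h=2, probe 2,3 → slot 3
712: h=1, probe 1,2,0 → slot 0
Table: [712, 62, 457, 63, _]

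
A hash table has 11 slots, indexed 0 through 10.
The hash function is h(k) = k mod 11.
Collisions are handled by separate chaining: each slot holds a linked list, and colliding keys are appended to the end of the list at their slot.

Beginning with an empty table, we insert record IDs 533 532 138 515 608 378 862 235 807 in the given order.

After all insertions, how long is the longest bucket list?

5

Insert 533: h=5, bucket 5 empty -> new chain.
Insert 532: h=4, bucket 4 empty -> new chain.
Insert 138: h=6, bucket 6 empty -> new chain.
Insert 515: h=9, bucket 9 empty -> new chain.
Insert 608: h=3, bucket 3 empty -> new chain.
Insert 378: h=4, bucket 4 nonempty -> append to chain.
Insert 862: h=4, bucket 4 nonempty -> append to chain.
Insert 235: h=4, bucket 4 nonempty -> append to chain.
Insert 807: h=4, bucket 4 nonempty -> append to chain.
Final buckets:
0: -
1: -
2: -
3: 608
4: 532 -> 378 -> 862 -> 235 -> 807
5: 533
6: 138
7: -
8: -
9: 515
10: -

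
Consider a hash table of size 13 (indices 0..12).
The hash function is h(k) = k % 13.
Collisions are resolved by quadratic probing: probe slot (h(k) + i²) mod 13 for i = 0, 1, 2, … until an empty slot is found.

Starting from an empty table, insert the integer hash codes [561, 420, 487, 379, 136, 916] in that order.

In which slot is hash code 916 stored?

561 hashes to 2; slot 2 is free => place at 2.
420 hashes to 4; slot 4 is free => place at 4.
487 hashes to 6; slot 6 is free => place at 6.
379 hashes to 2; 2 taken => place at 3.
136 hashes to 6; 6 taken => place at 7.
916 hashes to 6; 6,7 taken => place at 10.
Table: [—, —, 561, 379, 420, —, 487, 136, —, —, 916, —, —]

10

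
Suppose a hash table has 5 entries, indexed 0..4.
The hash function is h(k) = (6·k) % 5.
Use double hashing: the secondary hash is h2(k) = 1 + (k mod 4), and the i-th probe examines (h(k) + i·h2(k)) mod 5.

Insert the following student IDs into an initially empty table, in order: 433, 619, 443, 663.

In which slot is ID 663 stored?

433: h=3 -> slot 3
619: h=4 -> slot 4
443: h=3, h2=4, probe 3,2 -> slot 2
663: h=3, h2=4, probe 3,2,1 -> slot 1
Table: [-, 663, 443, 433, 619]

1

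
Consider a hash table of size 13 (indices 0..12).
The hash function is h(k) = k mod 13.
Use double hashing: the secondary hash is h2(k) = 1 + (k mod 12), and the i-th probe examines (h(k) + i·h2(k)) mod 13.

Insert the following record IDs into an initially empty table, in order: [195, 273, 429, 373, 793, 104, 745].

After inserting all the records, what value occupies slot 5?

104

195 hashes to 0; slot 0 is free → place at 0.
273 hashes to 0, h2=10; 0 taken → place at 10.
429 hashes to 0, h2=10; 0,10 taken → place at 7.
373 hashes to 9; slot 9 is free → place at 9.
793 hashes to 0, h2=2; 0 taken → place at 2.
104 hashes to 0, h2=9; 0,9 taken → place at 5.
745 hashes to 4; slot 4 is free → place at 4.
Table: [195, —, 793, —, 745, 104, —, 429, —, 373, 273, —, —]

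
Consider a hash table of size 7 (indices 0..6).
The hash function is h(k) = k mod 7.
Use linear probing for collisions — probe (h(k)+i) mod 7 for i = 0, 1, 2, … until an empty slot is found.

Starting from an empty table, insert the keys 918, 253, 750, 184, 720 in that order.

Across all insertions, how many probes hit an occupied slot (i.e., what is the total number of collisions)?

5

Insert 918: h=1, slot 1 empty → index 1.
Insert 253: h=1, slot 1 occupied → index 2.
Insert 750: h=1, slots 1,2 occupied → index 3.
Insert 184: h=2, slots 2,3 occupied → index 4.
Insert 720: h=6, slot 6 empty → index 6.
Table: [., 918, 253, 750, 184, ., 720]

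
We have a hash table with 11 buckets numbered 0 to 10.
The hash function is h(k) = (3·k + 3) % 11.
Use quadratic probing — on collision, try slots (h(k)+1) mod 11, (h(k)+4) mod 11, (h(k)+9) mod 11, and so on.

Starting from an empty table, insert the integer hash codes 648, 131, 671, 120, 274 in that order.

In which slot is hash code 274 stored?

648: h=0 -> slot 0
131: h=0, probe 0,1 -> slot 1
671: h=3 -> slot 3
120: h=0, probe 0,1,4 -> slot 4
274: h=0, probe 0,1,4,9 -> slot 9
Table: [648, 131, —, 671, 120, —, —, —, —, 274, —]

9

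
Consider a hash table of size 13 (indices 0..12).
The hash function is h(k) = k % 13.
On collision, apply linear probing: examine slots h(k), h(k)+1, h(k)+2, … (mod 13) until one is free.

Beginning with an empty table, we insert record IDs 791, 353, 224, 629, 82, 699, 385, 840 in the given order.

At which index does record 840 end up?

Insert 791: h=11, slot 11 empty → index 11.
Insert 353: h=2, slot 2 empty → index 2.
Insert 224: h=3, slot 3 empty → index 3.
Insert 629: h=5, slot 5 empty → index 5.
Insert 82: h=4, slot 4 empty → index 4.
Insert 699: h=10, slot 10 empty → index 10.
Insert 385: h=8, slot 8 empty → index 8.
Insert 840: h=8, slot 8 occupied → index 9.
Table: [., ., 353, 224, 82, 629, ., ., 385, 840, 699, 791, .]

9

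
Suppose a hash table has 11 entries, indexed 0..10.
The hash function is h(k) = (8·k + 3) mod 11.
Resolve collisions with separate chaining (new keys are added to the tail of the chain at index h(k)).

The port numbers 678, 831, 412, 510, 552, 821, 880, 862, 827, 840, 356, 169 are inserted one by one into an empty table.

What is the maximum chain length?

Insert 678: h=4, bucket 4 empty → new chain.
Insert 831: h=7, bucket 7 empty → new chain.
Insert 412: h=10, bucket 10 empty → new chain.
Insert 510: h=2, bucket 2 empty → new chain.
Insert 552: h=8, bucket 8 empty → new chain.
Insert 821: h=4, bucket 4 nonempty → append to chain.
Insert 880: h=3, bucket 3 empty → new chain.
Insert 862: h=2, bucket 2 nonempty → append to chain.
Insert 827: h=8, bucket 8 nonempty → append to chain.
Insert 840: h=2, bucket 2 nonempty → append to chain.
Insert 356: h=2, bucket 2 nonempty → append to chain.
Insert 169: h=2, bucket 2 nonempty → append to chain.
Final buckets:
0: ∅
1: ∅
2: 510 -> 862 -> 840 -> 356 -> 169
3: 880
4: 678 -> 821
5: ∅
6: ∅
7: 831
8: 552 -> 827
9: ∅
10: 412

5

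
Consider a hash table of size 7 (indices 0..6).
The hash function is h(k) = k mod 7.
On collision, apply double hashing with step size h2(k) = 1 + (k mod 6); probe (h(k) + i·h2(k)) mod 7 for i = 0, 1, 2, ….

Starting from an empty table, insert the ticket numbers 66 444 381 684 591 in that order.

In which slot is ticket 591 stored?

66: h=3 -> slot 3
444: h=3, h2=1, probe 3,4 -> slot 4
381: h=3, h2=4, probe 3,0 -> slot 0
684: h=5 -> slot 5
591: h=3, h2=4, probe 3,0,4,1 -> slot 1
Table: [381, 591, ∅, 66, 444, 684, ∅]

1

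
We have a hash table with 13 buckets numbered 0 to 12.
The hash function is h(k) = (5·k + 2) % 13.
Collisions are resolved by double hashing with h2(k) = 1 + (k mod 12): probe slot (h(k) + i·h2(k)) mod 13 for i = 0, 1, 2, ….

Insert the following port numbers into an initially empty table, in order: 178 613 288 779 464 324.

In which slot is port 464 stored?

4

178: h=8 => slot 8
613: h=12 => slot 12
288: h=12, h2=1, probe 12,0 => slot 0
779: h=10 => slot 10
464: h=8, h2=9, probe 8,4 => slot 4
324: h=10, h2=1, probe 10,11 => slot 11
Table: [288, ∅, ∅, ∅, 464, ∅, ∅, ∅, 178, ∅, 779, 324, 613]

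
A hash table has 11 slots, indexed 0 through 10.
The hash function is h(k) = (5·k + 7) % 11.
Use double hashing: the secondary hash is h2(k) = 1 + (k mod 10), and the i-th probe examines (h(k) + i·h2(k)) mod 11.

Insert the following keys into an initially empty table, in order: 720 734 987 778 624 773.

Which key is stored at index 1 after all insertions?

Insert 720: h=10, slot 10 empty → index 10.
Insert 734: h=3, slot 3 empty → index 3.
Insert 987: h=3, h2=8, slot 3 occupied → index 0.
Insert 778: h=3, h2=9, slot 3 occupied → index 1.
Insert 624: h=3, h2=5, slot 3 occupied → index 8.
Insert 773: h=0, h2=4, slot 0 occupied → index 4.
Table: [987, 778, ∅, 734, 773, ∅, ∅, ∅, 624, ∅, 720]

778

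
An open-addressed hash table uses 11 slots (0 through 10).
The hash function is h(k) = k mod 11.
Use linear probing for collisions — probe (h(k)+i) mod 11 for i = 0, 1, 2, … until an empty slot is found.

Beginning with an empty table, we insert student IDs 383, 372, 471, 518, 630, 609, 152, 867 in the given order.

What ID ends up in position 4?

383 hashes to 9; slot 9 is free → place at 9.
372 hashes to 9; 9 taken → place at 10.
471 hashes to 9; 9,10 taken → place at 0.
518 hashes to 1; slot 1 is free → place at 1.
630 hashes to 3; slot 3 is free → place at 3.
609 hashes to 4; slot 4 is free → place at 4.
152 hashes to 9; 9,10,0,1 taken → place at 2.
867 hashes to 9; 9,10,0,1,2,3,4 taken → place at 5.
Table: [471, 518, 152, 630, 609, 867, —, —, —, 383, 372]

609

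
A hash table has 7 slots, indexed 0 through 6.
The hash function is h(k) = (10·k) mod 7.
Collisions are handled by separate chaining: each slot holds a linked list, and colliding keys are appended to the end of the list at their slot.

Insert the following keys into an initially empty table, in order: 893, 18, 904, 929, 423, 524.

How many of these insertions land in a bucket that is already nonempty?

1

Insert 893: h=5, bucket 5 empty → new chain.
Insert 18: h=5, bucket 5 nonempty → append to chain.
Insert 904: h=3, bucket 3 empty → new chain.
Insert 929: h=1, bucket 1 empty → new chain.
Insert 423: h=2, bucket 2 empty → new chain.
Insert 524: h=4, bucket 4 empty → new chain.
Final buckets:
0: .
1: 929
2: 423
3: 904
4: 524
5: 893 -> 18
6: .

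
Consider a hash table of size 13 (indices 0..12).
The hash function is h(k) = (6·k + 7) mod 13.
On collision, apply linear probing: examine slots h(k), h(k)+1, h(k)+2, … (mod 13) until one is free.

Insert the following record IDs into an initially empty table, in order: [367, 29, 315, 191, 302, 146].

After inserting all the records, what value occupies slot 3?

146

367 hashes to 12; slot 12 is free => place at 12.
29 hashes to 12; 12 taken => place at 0.
315 hashes to 12; 12,0 taken => place at 1.
191 hashes to 9; slot 9 is free => place at 9.
302 hashes to 12; 12,0,1 taken => place at 2.
146 hashes to 12; 12,0,1,2 taken => place at 3.
Table: [29, 315, 302, 146, ., ., ., ., ., 191, ., ., 367]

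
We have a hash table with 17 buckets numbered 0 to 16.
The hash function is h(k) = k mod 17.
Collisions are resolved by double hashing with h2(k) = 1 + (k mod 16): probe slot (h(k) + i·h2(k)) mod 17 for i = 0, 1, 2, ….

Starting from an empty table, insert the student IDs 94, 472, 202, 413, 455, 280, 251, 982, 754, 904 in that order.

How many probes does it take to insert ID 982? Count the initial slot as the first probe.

3

94 hashes to 9; slot 9 is free -> place at 9.
472 hashes to 13; slot 13 is free -> place at 13.
202 hashes to 15; slot 15 is free -> place at 15.
413 hashes to 5; slot 5 is free -> place at 5.
455 hashes to 13, h2=8; 13 taken -> place at 4.
280 hashes to 8; slot 8 is free -> place at 8.
251 hashes to 13, h2=12; 13,8 taken -> place at 3.
982 hashes to 13, h2=7; 13,3 taken -> place at 10.
754 hashes to 6; slot 6 is free -> place at 6.
904 hashes to 3, h2=9; 3 taken -> place at 12.
Table: [., ., ., 251, 455, 413, 754, ., 280, 94, 982, ., 904, 472, ., 202, .]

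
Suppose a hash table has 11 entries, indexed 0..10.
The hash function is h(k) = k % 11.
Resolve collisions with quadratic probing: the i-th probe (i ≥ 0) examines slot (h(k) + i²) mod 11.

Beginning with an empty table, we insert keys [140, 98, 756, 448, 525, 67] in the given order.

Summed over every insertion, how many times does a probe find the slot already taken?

7

140: h=8 → slot 8
98: h=10 → slot 10
756: h=8, probe 8,9 → slot 9
448: h=8, probe 8,9,1 → slot 1
525: h=8, probe 8,9,1,6 → slot 6
67: h=1, probe 1,2 → slot 2
Table: [_, 448, 67, _, _, _, 525, _, 140, 756, 98]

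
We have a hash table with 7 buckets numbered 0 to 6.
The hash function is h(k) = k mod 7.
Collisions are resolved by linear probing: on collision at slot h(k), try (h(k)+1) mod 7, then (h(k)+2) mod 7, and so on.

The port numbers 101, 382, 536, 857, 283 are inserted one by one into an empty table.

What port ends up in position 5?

Insert 101: h=3, slot 3 empty => index 3.
Insert 382: h=4, slot 4 empty => index 4.
Insert 536: h=4, slot 4 occupied => index 5.
Insert 857: h=3, slots 3,4,5 occupied => index 6.
Insert 283: h=3, slots 3,4,5,6 occupied => index 0.
Table: [283, —, —, 101, 382, 536, 857]

536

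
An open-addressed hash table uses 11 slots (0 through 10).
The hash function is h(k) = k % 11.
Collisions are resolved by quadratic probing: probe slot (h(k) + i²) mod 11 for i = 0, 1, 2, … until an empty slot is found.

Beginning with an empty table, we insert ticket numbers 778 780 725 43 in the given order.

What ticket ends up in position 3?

43

778: h=8 -> slot 8
780: h=10 -> slot 10
725: h=10, probe 10,0 -> slot 0
43: h=10, probe 10,0,3 -> slot 3
Table: [725, ∅, ∅, 43, ∅, ∅, ∅, ∅, 778, ∅, 780]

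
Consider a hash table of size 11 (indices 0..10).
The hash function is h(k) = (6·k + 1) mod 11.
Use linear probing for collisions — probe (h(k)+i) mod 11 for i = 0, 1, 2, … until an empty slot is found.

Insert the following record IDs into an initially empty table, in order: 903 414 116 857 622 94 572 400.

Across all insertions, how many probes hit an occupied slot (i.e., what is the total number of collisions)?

5

903: h=7 -> slot 7
414: h=10 -> slot 10
116: h=4 -> slot 4
857: h=6 -> slot 6
622: h=4, probe 4,5 -> slot 5
94: h=4, probe 4,5,6,7,8 -> slot 8
572: h=1 -> slot 1
400: h=3 -> slot 3
Table: [—, 572, —, 400, 116, 622, 857, 903, 94, —, 414]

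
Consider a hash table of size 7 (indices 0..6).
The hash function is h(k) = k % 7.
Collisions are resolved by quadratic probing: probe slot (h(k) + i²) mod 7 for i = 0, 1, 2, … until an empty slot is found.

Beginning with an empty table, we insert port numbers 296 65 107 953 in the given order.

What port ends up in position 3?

65

296 hashes to 2; slot 2 is free → place at 2.
65 hashes to 2; 2 taken → place at 3.
107 hashes to 2; 2,3 taken → place at 6.
953 hashes to 1; slot 1 is free → place at 1.
Table: [_, 953, 296, 65, _, _, 107]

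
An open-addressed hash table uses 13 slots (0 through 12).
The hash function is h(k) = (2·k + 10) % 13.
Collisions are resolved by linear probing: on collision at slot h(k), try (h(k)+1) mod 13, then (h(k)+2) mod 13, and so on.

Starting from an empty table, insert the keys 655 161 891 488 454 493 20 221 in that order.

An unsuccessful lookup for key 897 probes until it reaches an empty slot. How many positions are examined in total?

655: h=7 -> slot 7
161: h=7, probe 7,8 -> slot 8
891: h=11 -> slot 11
488: h=11, probe 11,12 -> slot 12
454: h=8, probe 8,9 -> slot 9
493: h=8, probe 8,9,10 -> slot 10
20: h=11, probe 11,12,0 -> slot 0
221: h=10, probe 10,11,12,0,1 -> slot 1
Table: [20, 221, _, _, _, _, _, 655, 161, 454, 493, 891, 488]
Lookup 897: h=10, probe 10,11,12,0,1,2 → slot 2 empty, not found.

6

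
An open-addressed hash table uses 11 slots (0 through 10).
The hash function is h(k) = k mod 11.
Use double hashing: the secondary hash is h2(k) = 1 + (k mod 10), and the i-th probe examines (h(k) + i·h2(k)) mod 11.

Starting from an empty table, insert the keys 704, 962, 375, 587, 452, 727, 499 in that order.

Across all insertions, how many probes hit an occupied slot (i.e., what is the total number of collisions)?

4

704 hashes to 0; slot 0 is free -> place at 0.
962 hashes to 5; slot 5 is free -> place at 5.
375 hashes to 1; slot 1 is free -> place at 1.
587 hashes to 4; slot 4 is free -> place at 4.
452 hashes to 1, h2=3; 1,4 taken -> place at 7.
727 hashes to 1, h2=8; 1 taken -> place at 9.
499 hashes to 4, h2=10; 4 taken -> place at 3.
Table: [704, 375, —, 499, 587, 962, —, 452, —, 727, —]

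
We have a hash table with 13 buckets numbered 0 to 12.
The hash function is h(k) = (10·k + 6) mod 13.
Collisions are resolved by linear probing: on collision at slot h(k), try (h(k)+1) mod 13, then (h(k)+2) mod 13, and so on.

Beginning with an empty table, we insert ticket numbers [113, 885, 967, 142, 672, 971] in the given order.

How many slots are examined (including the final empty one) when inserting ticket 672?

113: h=5 -> slot 5
885: h=3 -> slot 3
967: h=4 -> slot 4
142: h=9 -> slot 9
672: h=5, probe 5,6 -> slot 6
971: h=5, probe 5,6,7 -> slot 7
Table: [_, _, _, 885, 967, 113, 672, 971, _, 142, _, _, _]

2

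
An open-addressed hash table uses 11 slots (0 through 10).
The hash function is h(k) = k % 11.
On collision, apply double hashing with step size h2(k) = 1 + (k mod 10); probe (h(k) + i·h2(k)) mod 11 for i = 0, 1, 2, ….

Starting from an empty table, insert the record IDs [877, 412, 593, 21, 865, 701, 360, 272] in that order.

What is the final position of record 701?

877: h=8 -> slot 8
412: h=5 -> slot 5
593: h=10 -> slot 10
21: h=10, h2=2, probe 10,1 -> slot 1
865: h=7 -> slot 7
701: h=8, h2=2, probe 8,10,1,3 -> slot 3
360: h=8, h2=1, probe 8,9 -> slot 9
272: h=8, h2=3, probe 8,0 -> slot 0
Table: [272, 21, ∅, 701, ∅, 412, ∅, 865, 877, 360, 593]

3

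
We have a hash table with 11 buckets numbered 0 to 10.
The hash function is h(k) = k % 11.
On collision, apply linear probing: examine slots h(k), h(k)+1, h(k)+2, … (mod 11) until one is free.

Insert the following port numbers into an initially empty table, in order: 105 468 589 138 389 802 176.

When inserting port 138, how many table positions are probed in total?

105: h=6 => slot 6
468: h=6, probe 6,7 => slot 7
589: h=6, probe 6,7,8 => slot 8
138: h=6, probe 6,7,8,9 => slot 9
389: h=4 => slot 4
802: h=10 => slot 10
176: h=0 => slot 0
Table: [176, ., ., ., 389, ., 105, 468, 589, 138, 802]

4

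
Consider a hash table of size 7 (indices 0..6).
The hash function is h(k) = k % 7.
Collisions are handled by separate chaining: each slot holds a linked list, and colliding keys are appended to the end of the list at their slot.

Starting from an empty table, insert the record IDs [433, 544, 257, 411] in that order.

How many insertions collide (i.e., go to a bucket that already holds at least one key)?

433 -> bucket 6
544 -> bucket 5
257 -> bucket 5 (collision)
411 -> bucket 5 (collision)
Final buckets:
0: —
1: —
2: —
3: —
4: —
5: 544 -> 257 -> 411
6: 433

2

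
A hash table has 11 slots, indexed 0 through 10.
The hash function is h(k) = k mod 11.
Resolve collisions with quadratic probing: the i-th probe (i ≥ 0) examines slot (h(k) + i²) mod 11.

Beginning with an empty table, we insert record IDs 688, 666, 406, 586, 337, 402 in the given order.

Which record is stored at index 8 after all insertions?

337

688: h=6 -> slot 6
666: h=6, probe 6,7 -> slot 7
406: h=10 -> slot 10
586: h=3 -> slot 3
337: h=7, probe 7,8 -> slot 8
402: h=6, probe 6,7,10,4 -> slot 4
Table: [-, -, -, 586, 402, -, 688, 666, 337, -, 406]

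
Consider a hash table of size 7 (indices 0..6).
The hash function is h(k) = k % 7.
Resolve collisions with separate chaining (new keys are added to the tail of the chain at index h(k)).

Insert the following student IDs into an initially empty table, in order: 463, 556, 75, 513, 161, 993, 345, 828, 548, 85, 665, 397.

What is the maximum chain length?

463 → bucket 1
556 → bucket 3
75 → bucket 5
513 → bucket 2
161 → bucket 0
993 → bucket 6
345 → bucket 2 (collision)
828 → bucket 2 (collision)
548 → bucket 2 (collision)
85 → bucket 1 (collision)
665 → bucket 0 (collision)
397 → bucket 5 (collision)
Final buckets:
0: 161 -> 665
1: 463 -> 85
2: 513 -> 345 -> 828 -> 548
3: 556
4: -
5: 75 -> 397
6: 993

4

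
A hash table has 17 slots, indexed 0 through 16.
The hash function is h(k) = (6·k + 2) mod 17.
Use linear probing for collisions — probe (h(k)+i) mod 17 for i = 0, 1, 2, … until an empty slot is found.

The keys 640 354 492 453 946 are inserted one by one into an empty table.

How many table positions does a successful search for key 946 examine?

4

640: h=0 → slot 0
354: h=1 → slot 1
492: h=13 → slot 13
453: h=0, probe 0,1,2 → slot 2
946: h=0, probe 0,1,2,3 → slot 3
Table: [640, 354, 453, 946, -, -, -, -, -, -, -, -, -, 492, -, -, -]
Lookup 946: h=0, probe 0,1,2,3 → found at 3.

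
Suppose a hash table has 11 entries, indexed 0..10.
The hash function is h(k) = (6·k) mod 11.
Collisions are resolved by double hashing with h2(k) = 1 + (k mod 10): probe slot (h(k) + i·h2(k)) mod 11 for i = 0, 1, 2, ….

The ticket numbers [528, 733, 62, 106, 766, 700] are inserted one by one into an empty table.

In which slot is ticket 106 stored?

528: h=0 → slot 0
733: h=9 → slot 9
62: h=9, h2=3, probe 9,1 → slot 1
106: h=9, h2=7, probe 9,5 → slot 5
766: h=9, h2=7, probe 9,5,1,8 → slot 8
700: h=9, h2=1, probe 9,10 → slot 10
Table: [528, 62, ∅, ∅, ∅, 106, ∅, ∅, 766, 733, 700]

5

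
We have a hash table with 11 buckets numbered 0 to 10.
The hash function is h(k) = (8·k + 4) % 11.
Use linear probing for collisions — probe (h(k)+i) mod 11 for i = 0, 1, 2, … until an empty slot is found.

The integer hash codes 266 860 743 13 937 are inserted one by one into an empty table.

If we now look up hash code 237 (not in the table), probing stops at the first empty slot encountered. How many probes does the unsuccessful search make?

6

266 hashes to 9; slot 9 is free -> place at 9.
860 hashes to 9; 9 taken -> place at 10.
743 hashes to 8; slot 8 is free -> place at 8.
13 hashes to 9; 9,10 taken -> place at 0.
937 hashes to 9; 9,10,0 taken -> place at 1.
Table: [13, 937, ., ., ., ., ., ., 743, 266, 860]
Lookup 237: h=8, probe 8,9,10,0,1,2 → slot 2 empty, not found.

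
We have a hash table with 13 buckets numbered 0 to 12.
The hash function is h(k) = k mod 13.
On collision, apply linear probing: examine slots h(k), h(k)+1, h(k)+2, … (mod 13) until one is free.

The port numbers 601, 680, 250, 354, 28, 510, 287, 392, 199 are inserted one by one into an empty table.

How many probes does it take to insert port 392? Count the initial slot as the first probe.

7

601: h=3 -> slot 3
680: h=4 -> slot 4
250: h=3, probe 3,4,5 -> slot 5
354: h=3, probe 3,4,5,6 -> slot 6
28: h=2 -> slot 2
510: h=3, probe 3,4,5,6,7 -> slot 7
287: h=1 -> slot 1
392: h=2, probe 2,3,4,5,6,7,8 -> slot 8
199: h=4, probe 4,5,6,7,8,9 -> slot 9
Table: [., 287, 28, 601, 680, 250, 354, 510, 392, 199, ., ., .]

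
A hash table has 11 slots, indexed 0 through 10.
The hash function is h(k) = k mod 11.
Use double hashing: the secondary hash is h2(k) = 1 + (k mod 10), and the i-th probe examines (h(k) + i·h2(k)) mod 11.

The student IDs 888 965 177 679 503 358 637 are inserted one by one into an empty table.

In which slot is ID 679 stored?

7

888: h=8 => slot 8
965: h=8, h2=6, probe 8,3 => slot 3
177: h=1 => slot 1
679: h=8, h2=10, probe 8,7 => slot 7
503: h=8, h2=4, probe 8,1,5 => slot 5
358: h=6 => slot 6
637: h=10 => slot 10
Table: [_, 177, _, 965, _, 503, 358, 679, 888, _, 637]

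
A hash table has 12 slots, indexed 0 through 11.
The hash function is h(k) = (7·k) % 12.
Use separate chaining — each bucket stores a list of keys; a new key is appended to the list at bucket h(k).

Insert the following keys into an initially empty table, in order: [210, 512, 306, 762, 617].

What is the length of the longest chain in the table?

3

Insert 210: h=6, bucket 6 empty → new chain.
Insert 512: h=8, bucket 8 empty → new chain.
Insert 306: h=6, bucket 6 nonempty → append to chain.
Insert 762: h=6, bucket 6 nonempty → append to chain.
Insert 617: h=11, bucket 11 empty → new chain.
Final buckets:
0: -
1: -
2: -
3: -
4: -
5: -
6: 210 -> 306 -> 762
7: -
8: 512
9: -
10: -
11: 617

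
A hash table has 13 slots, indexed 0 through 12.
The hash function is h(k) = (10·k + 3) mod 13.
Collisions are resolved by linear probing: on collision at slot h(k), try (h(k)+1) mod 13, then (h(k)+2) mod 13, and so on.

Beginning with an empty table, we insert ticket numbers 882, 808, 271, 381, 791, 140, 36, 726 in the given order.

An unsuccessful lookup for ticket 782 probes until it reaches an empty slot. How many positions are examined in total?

882 hashes to 9; slot 9 is free -> place at 9.
808 hashes to 10; slot 10 is free -> place at 10.
271 hashes to 9; 9,10 taken -> place at 11.
381 hashes to 4; slot 4 is free -> place at 4.
791 hashes to 9; 9,10,11 taken -> place at 12.
140 hashes to 12; 12 taken -> place at 0.
36 hashes to 12; 12,0 taken -> place at 1.
726 hashes to 9; 9,10,11,12,0,1 taken -> place at 2.
Table: [140, 36, 726, -, 381, -, -, -, -, 882, 808, 271, 791]
Lookup 782: h=10, probe 10,11,12,0,1,2,3 → slot 3 empty, not found.

7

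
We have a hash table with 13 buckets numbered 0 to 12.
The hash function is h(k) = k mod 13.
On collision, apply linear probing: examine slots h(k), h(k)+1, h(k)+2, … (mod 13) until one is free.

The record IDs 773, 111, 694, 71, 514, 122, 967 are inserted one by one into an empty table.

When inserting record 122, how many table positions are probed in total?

6

773: h=6 → slot 6
111: h=7 → slot 7
694: h=5 → slot 5
71: h=6, probe 6,7,8 → slot 8
514: h=7, probe 7,8,9 → slot 9
122: h=5, probe 5,6,7,8,9,10 → slot 10
967: h=5, probe 5,6,7,8,9,10,11 → slot 11
Table: [., ., ., ., ., 694, 773, 111, 71, 514, 122, 967, .]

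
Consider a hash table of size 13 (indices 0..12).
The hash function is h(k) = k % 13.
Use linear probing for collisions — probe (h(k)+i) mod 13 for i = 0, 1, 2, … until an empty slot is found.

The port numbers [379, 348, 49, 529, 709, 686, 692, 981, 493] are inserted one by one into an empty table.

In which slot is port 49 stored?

11

379 hashes to 2; slot 2 is free → place at 2.
348 hashes to 10; slot 10 is free → place at 10.
49 hashes to 10; 10 taken → place at 11.
529 hashes to 9; slot 9 is free → place at 9.
709 hashes to 7; slot 7 is free → place at 7.
686 hashes to 10; 10,11 taken → place at 12.
692 hashes to 3; slot 3 is free → place at 3.
981 hashes to 6; slot 6 is free → place at 6.
493 hashes to 12; 12 taken → place at 0.
Table: [493, —, 379, 692, —, —, 981, 709, —, 529, 348, 49, 686]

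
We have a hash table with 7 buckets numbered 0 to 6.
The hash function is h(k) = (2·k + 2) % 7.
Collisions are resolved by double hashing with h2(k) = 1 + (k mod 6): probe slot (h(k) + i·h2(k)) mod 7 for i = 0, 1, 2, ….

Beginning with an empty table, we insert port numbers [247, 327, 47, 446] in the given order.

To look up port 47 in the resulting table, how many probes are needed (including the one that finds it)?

2

Insert 247: h=6, slot 6 empty -> index 6.
Insert 327: h=5, slot 5 empty -> index 5.
Insert 47: h=5, h2=6, slot 5 occupied -> index 4.
Insert 446: h=5, h2=3, slot 5 occupied -> index 1.
Table: [-, 446, -, -, 47, 327, 247]
Lookup 47: h=5, h2=6, probe 5,4 → found at 4.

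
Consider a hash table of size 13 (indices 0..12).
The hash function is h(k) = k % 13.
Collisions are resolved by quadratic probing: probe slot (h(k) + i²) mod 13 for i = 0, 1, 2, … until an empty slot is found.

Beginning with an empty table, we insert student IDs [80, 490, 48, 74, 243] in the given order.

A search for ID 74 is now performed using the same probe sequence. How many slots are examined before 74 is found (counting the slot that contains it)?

3

Insert 80: h=2, slot 2 empty -> index 2.
Insert 490: h=9, slot 9 empty -> index 9.
Insert 48: h=9, slot 9 occupied -> index 10.
Insert 74: h=9, slots 9,10 occupied -> index 0.
Insert 243: h=9, slots 9,10,0 occupied -> index 5.
Table: [74, —, 80, —, —, 243, —, —, —, 490, 48, —, —]
Lookup 74: h=9, probe 9,10,0 → found at 0.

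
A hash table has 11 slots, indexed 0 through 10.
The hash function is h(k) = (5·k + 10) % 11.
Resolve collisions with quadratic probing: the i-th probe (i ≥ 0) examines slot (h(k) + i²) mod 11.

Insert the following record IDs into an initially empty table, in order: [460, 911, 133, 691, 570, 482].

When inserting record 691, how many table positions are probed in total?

4

460 hashes to 0; slot 0 is free => place at 0.
911 hashes to 0; 0 taken => place at 1.
133 hashes to 4; slot 4 is free => place at 4.
691 hashes to 0; 0,1,4 taken => place at 9.
570 hashes to 0; 0,1,4,9 taken => place at 5.
482 hashes to 0; 0,1,4,9,5 taken => place at 3.
Table: [460, 911, _, 482, 133, 570, _, _, _, 691, _]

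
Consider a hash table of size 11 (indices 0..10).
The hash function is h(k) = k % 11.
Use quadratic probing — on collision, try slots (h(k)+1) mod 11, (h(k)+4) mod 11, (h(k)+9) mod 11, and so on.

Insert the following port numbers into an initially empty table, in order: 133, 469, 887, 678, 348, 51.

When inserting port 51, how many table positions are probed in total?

Insert 133: h=1, slot 1 empty -> index 1.
Insert 469: h=7, slot 7 empty -> index 7.
Insert 887: h=7, slot 7 occupied -> index 8.
Insert 678: h=7, slots 7,8 occupied -> index 0.
Insert 348: h=7, slots 7,8,0 occupied -> index 5.
Insert 51: h=7, slots 7,8,0,5,1 occupied -> index 10.
Table: [678, 133, ., ., ., 348, ., 469, 887, ., 51]

6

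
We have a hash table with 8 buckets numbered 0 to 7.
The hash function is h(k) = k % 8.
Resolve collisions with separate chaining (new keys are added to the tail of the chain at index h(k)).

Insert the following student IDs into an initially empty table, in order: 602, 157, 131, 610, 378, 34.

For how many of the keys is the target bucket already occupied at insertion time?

602 -> bucket 2
157 -> bucket 5
131 -> bucket 3
610 -> bucket 2 (collision)
378 -> bucket 2 (collision)
34 -> bucket 2 (collision)
Final buckets:
0: ∅
1: ∅
2: 602 -> 610 -> 378 -> 34
3: 131
4: ∅
5: 157
6: ∅
7: ∅

3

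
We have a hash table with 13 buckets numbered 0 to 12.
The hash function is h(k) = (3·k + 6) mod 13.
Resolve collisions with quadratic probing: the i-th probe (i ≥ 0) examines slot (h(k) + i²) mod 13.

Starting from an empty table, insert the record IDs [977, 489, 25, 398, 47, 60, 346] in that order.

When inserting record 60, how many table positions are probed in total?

977 hashes to 12; slot 12 is free → place at 12.
489 hashes to 4; slot 4 is free → place at 4.
25 hashes to 3; slot 3 is free → place at 3.
398 hashes to 4; 4 taken → place at 5.
47 hashes to 4; 4,5 taken → place at 8.
60 hashes to 4; 4,5,8 taken → place at 0.
346 hashes to 4; 4,5,8,0 taken → place at 7.
Table: [60, ∅, ∅, 25, 489, 398, ∅, 346, 47, ∅, ∅, ∅, 977]

4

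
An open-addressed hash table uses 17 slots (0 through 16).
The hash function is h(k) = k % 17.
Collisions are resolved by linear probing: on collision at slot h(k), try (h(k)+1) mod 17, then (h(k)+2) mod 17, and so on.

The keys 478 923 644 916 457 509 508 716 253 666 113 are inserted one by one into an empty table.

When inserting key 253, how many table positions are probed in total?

9

478: h=2 → slot 2
923: h=5 → slot 5
644: h=15 → slot 15
916: h=15, probe 15,16 → slot 16
457: h=15, probe 15,16,0 → slot 0
509: h=16, probe 16,0,1 → slot 1
508: h=15, probe 15,16,0,1,2,3 → slot 3
716: h=2, probe 2,3,4 → slot 4
253: h=15, probe 15,16,0,1,2,3,4,5,6 → slot 6
666: h=3, probe 3,4,5,6,7 → slot 7
113: h=11 → slot 11
Table: [457, 509, 478, 508, 716, 923, 253, 666, ∅, ∅, ∅, 113, ∅, ∅, ∅, 644, 916]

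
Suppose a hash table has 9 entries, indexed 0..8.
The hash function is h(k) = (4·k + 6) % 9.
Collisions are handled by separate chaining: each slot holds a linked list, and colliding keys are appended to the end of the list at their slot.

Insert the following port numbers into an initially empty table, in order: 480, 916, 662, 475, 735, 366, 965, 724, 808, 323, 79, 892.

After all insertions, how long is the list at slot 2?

Insert 480: h=0, bucket 0 empty -> new chain.
Insert 916: h=7, bucket 7 empty -> new chain.
Insert 662: h=8, bucket 8 empty -> new chain.
Insert 475: h=7, bucket 7 nonempty -> append to chain.
Insert 735: h=3, bucket 3 empty -> new chain.
Insert 366: h=3, bucket 3 nonempty -> append to chain.
Insert 965: h=5, bucket 5 empty -> new chain.
Insert 724: h=4, bucket 4 empty -> new chain.
Insert 808: h=7, bucket 7 nonempty -> append to chain.
Insert 323: h=2, bucket 2 empty -> new chain.
Insert 79: h=7, bucket 7 nonempty -> append to chain.
Insert 892: h=1, bucket 1 empty -> new chain.
Final buckets:
0: 480
1: 892
2: 323
3: 735 -> 366
4: 724
5: 965
6: .
7: 916 -> 475 -> 808 -> 79
8: 662

1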